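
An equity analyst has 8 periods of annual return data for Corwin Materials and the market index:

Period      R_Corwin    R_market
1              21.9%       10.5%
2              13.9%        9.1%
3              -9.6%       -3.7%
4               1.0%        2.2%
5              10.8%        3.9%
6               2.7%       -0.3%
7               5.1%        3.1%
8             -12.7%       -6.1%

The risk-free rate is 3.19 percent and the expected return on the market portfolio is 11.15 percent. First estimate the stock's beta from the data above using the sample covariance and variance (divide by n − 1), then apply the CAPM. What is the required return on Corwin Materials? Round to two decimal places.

Mean R_i = (21.9 + 13.9 − 9.6 + 1.0 + 10.8 + 2.7 + 5.1 − 12.7) / 8 = 4.1375%
Mean R_m = (10.5 + 9.1 − 3.7 + 2.2 + 3.9 − 0.3 + 3.1 − 6.1) / 8 = 2.3375%
Σ(R_i − R̄_i)(R_m − R̄_m) = 451.3788  ⇒  Cov = 451.3788 / 7 = 64.4827
Σ(R_m − R̄_m)² = 229.9988  ⇒  Var(R_m) = 229.9988 / 7 = 32.8570
β = Cov / Var(R_m) = 64.4827 / 32.8570 = 1.9625
MRP = 11.15% − 3.19% = 7.96%
E(R) = R_f + β × MRP = 3.19% + 1.9625 × 7.96% = 18.81%

18.81%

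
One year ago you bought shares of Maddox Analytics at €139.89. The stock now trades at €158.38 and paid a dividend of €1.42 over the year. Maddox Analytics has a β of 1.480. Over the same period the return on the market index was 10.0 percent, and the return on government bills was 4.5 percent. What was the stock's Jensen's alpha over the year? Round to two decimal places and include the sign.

Realised HPR = (P1 + D1 − P0) / P0 = (158.38 + 1.42 − 139.89) / 139.89 = 19.91 / 139.89 = 14.2326%
MRP = 10.0% − 4.5% = 5.50%
CAPM required = R_f + β·MRP = 4.5% + 1.480 × 5.5% = 12.6400%
α = realised − required = 14.2326% − 12.6400% = +1.59%

+1.59%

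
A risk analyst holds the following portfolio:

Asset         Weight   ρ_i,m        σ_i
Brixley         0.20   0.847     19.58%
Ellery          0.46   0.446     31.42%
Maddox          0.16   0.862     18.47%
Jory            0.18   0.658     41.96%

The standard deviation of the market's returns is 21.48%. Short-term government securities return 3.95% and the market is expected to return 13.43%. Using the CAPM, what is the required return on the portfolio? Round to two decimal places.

11.58%

β_Brixley = 0.847 × 19.58% / 21.48% = 0.7721
β_Ellery = 0.446 × 31.42% / 21.48% = 0.6524
β_Maddox = 0.862 × 18.47% / 21.48% = 0.7412
β_Jory = 0.658 × 41.96% / 21.48% = 1.2854
β_P = Σ w_i β_i = 0.20×0.7721 + 0.46×0.6524 + 0.16×0.7412 + 0.18×1.2854 = 0.8045
MRP = 13.43% − 3.95% = 9.48%
E(R_P) = R_f + β_P × MRP = 3.95% + 0.8045 × 9.48% = 11.58%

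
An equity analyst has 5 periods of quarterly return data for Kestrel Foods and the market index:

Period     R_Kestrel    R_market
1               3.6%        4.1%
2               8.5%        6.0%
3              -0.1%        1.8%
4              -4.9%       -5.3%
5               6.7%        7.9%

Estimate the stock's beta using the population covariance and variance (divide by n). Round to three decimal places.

Mean R_i = (3.6 + 8.5 − 0.1 − 4.9 + 6.7) / 5 = 2.7600%
Mean R_m = (4.1 + 6.0 + 1.8 − 5.3 + 7.9) / 5 = 2.9000%
Σ(R_i − R̄_i)(R_m − R̄_m) = 104.4600  ⇒  Cov = 104.4600 / 5 = 20.8920
Σ(R_m − R̄_m)² = 104.5000  ⇒  Var(R_m) = 104.5000 / 5 = 20.9000
β = Cov / Var(R_m) = 20.8920 / 20.9000 = 0.9996

1.000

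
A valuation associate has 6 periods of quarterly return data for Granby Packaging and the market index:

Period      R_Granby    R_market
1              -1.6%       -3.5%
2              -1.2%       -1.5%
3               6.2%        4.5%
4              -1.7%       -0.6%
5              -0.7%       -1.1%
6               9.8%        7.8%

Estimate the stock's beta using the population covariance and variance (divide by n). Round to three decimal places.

Mean R_i = (-1.6 − 1.2 + 6.2 − 1.7 − 0.7 + 9.8) / 6 = 1.8000%
Mean R_m = (-3.5 − 1.5 + 4.5 − 0.6 − 1.1 + 7.8) / 6 = 0.9333%
Σ(R_i − R̄_i)(R_m − R̄_m) = 103.4500  ⇒  Cov = 103.4500 / 6 = 17.2417
Σ(R_m − R̄_m)² = 91.9333  ⇒  Var(R_m) = 91.9333 / 6 = 15.3222
β = Cov / Var(R_m) = 17.2417 / 15.3222 = 1.1253

1.125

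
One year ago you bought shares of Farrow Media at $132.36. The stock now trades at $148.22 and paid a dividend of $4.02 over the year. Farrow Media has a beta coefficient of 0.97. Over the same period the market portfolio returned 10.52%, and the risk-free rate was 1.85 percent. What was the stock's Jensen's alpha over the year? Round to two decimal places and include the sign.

Realised HPR = (P1 + D1 − P0) / P0 = (148.22 + 4.02 − 132.36) / 132.36 = 19.88 / 132.36 = 15.0196%
MRP = 10.52% − 1.85% = 8.67%
CAPM required = R_f + β·MRP = 1.85% + 0.97 × 8.67% = 10.2599%
α = realised − required = 15.0196% − 10.2599% = +4.76%

+4.76%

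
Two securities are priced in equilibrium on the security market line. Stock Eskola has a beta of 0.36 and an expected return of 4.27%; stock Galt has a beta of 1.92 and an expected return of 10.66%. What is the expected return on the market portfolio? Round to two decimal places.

6.89%

Both satisfy E(R) = R_f + β·MRP, so the slope of the SML is
MRP = (10.66% − 4.27%) / (1.92 − 0.36) = 6.39% / 1.56 = 4.0962%
R_f = E(R_Eskola) − β_Eskola·MRP = 4.27% − 0.36 × 4.0962% = 2.7954%
E(R_m) = R_f + MRP = 2.7954% + 4.0962% = 6.89%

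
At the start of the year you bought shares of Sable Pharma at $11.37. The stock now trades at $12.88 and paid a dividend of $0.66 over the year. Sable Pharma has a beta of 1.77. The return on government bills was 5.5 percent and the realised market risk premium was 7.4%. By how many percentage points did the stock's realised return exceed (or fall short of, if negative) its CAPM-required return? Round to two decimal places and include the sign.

+0.49%

Realised HPR = (P1 + D1 − P0) / P0 = (12.88 + 0.66 − 11.37) / 11.37 = 2.17 / 11.37 = 19.0853%
CAPM required = R_f + β·MRP = 5.5% + 1.77 × 7.4% = 18.5980%
α = realised − required = 19.0853% − 18.5980% = +0.49%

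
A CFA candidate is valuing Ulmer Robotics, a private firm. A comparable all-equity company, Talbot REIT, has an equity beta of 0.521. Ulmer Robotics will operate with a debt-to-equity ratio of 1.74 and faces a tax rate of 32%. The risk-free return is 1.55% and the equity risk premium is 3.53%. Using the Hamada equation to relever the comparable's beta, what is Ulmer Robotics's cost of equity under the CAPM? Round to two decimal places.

5.57%

β_L = β_U × [1 + (1 − t)(D/E)] = 0.521 × [1 + (1 − 0.32) × 1.74]
    = 0.521 × [1 + 0.68 × 1.74] = 0.521 × 2.1832 = 1.1374
E(R) = R_f + β_L × MRP = 1.55% + 1.1374 × 3.53% = 5.57%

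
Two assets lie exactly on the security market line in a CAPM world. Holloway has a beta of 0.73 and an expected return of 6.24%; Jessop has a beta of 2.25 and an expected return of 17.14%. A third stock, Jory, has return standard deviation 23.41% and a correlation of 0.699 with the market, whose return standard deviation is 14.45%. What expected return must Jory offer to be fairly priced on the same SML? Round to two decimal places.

MRP = (17.14% − 6.24%) / (2.25 − 0.73) = 7.1711%
R_f = 6.24% − 0.73 × 7.1711% = 1.0051%
β_Jory = ρ·σ_i/σ_m = 0.699 × 23.41 / 14.45 = 1.1324
E(R_Jory) = R_f + β × MRP = 1.0051% + 1.1324 × 7.1711% = 9.13%

9.13%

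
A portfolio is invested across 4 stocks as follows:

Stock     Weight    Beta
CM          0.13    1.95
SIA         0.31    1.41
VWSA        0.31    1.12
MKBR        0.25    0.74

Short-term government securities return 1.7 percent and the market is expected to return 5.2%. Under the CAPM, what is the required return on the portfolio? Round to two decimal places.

β_P = Σ w_i β_i = 0.13×1.95 + 0.31×1.41 + 0.31×1.12 + 0.25×0.74 = 1.2228
MRP = 5.2% − 1.7% = 3.50%
E(R_P) = R_f + β_P × MRP = 1.7% + 1.2228 × 3.5% = 5.98%

5.98%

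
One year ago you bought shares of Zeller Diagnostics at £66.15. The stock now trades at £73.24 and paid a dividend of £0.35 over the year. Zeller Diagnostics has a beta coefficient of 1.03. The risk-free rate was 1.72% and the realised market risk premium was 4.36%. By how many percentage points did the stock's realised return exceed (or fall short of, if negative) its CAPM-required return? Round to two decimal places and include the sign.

Realised HPR = (P1 + D1 − P0) / P0 = (73.24 + 0.35 − 66.15) / 66.15 = 7.44 / 66.15 = 11.2472%
CAPM required = R_f + β·MRP = 1.72% + 1.03 × 4.36% = 6.2108%
α = realised − required = 11.2472% − 6.2108% = +5.04%

+5.04%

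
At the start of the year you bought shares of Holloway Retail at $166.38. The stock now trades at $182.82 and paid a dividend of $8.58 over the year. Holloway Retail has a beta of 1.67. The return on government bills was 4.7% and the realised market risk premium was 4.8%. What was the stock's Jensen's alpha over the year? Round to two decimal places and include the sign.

Realised HPR = (P1 + D1 − P0) / P0 = (182.82 + 8.58 − 166.38) / 166.38 = 25.02 / 166.38 = 15.0379%
CAPM required = R_f + β·MRP = 4.7% + 1.67 × 4.8% = 12.7160%
α = realised − required = 15.0379% − 12.7160% = +2.32%

+2.32%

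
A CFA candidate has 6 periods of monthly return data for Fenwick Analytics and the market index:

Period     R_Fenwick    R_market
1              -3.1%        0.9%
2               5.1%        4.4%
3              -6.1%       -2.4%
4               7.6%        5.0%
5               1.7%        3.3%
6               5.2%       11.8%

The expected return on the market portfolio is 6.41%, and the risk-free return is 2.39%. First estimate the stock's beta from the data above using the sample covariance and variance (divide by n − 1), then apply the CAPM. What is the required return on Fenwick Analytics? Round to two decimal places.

Mean R_i = (-3.1 + 5.1 − 6.1 + 7.6 + 1.7 + 5.2) / 6 = 1.7333%
Mean R_m = (0.9 + 4.4 − 2.4 + 5.0 + 3.3 + 11.8) / 6 = 3.8333%
Σ(R_i − R̄_i)(R_m − R̄_m) = 99.3933  ⇒  Cov = 99.3933 / 5 = 19.8787
Σ(R_m − R̄_m)² = 112.8933  ⇒  Var(R_m) = 112.8933 / 5 = 22.5787
β = Cov / Var(R_m) = 19.8787 / 22.5787 = 0.8804
MRP = 6.41% − 2.39% = 4.02%
E(R) = R_f + β × MRP = 2.39% + 0.8804 × 4.02% = 5.93%

5.93%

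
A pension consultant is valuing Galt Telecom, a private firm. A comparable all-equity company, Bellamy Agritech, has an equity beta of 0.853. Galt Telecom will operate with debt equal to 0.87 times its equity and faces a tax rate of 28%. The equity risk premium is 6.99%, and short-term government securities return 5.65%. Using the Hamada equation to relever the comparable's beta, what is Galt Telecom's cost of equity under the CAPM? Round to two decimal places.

β_L = β_U × [1 + (1 − t)(D/E)] = 0.853 × [1 + (1 − 0.28) × 0.87]
    = 0.853 × [1 + 0.72 × 0.87] = 0.853 × 1.6264 = 1.3873
E(R) = R_f + β_L × MRP = 5.65% + 1.3873 × 6.99% = 15.35%

15.35%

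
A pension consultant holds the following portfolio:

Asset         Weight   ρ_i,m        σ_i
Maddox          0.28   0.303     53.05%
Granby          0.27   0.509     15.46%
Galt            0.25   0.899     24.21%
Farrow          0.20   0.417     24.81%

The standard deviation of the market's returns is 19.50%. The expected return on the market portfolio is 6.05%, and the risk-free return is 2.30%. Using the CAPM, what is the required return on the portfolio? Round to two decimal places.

β_Maddox = 0.303 × 53.05% / 19.50% = 0.8243
β_Granby = 0.509 × 15.46% / 19.50% = 0.4035
β_Galt = 0.899 × 24.21% / 19.50% = 1.1161
β_Farrow = 0.417 × 24.81% / 19.50% = 0.5306
β_P = Σ w_i β_i = 0.28×0.8243 + 0.27×0.4035 + 0.25×1.1161 + 0.20×0.5306 = 0.7249
MRP = 6.05% − 2.30% = 3.75%
E(R_P) = R_f + β_P × MRP = 2.30% + 0.7249 × 3.75% = 5.02%

5.02%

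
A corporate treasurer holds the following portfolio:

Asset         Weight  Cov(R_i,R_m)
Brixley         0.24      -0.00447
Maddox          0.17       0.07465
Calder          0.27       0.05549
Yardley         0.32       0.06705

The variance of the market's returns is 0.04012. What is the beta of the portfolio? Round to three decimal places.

1.198

β_Brixley = -0.00447 / 0.04012 = -0.1114
β_Maddox = 0.07465 / 0.04012 = 1.8607
β_Calder = 0.05549 / 0.04012 = 1.3831
β_Yardley = 0.06705 / 0.04012 = 1.6712
β_P = Σ w_i β_i = 0.24×-0.1114 + 0.17×1.8607 + 0.27×1.3831 + 0.32×1.6712 = 1.1978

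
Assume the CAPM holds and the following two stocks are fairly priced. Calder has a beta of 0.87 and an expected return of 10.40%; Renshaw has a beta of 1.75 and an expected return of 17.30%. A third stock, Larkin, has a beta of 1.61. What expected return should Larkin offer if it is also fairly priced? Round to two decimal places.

MRP (SML slope) = (17.30% − 10.40%) / (1.75 − 0.87) = 6.90% / 0.88 = 7.8409%
R_f (intercept) = 10.40% − 0.87 × 7.8409% = 3.5784%
E(R_Larkin) = R_f + β × MRP = 3.5784% + 1.61 × 7.8409% = 16.20%

16.20%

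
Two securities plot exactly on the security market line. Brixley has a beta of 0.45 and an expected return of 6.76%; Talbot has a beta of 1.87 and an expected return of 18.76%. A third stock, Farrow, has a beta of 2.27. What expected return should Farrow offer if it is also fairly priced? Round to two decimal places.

MRP (SML slope) = (18.76% − 6.76%) / (1.87 − 0.45) = 12.00% / 1.42 = 8.4507%
R_f (intercept) = 6.76% − 0.45 × 8.4507% = 2.9572%
E(R_Farrow) = R_f + β × MRP = 2.9572% + 2.27 × 8.4507% = 22.14%

22.14%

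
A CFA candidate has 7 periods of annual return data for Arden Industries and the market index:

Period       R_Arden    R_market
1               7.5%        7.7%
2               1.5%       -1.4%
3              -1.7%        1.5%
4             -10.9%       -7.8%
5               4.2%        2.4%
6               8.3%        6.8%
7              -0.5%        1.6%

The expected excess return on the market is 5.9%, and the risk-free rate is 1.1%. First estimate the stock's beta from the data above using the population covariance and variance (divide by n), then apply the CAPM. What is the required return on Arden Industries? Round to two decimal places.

Mean R_i = (7.5 + 1.5 − 1.7 − 10.9 + 4.2 + 8.3 − 0.5) / 7 = 1.2000%
Mean R_m = (7.7 − 1.4 + 1.5 − 7.8 + 2.4 + 6.8 + 1.6) / 7 = 1.5429%
Σ(R_i − R̄_i)(R_m − R̄_m) = 190.8800  ⇒  Cov = 190.8800 / 7 = 27.2686
Σ(R_m − R̄_m)² = 162.2371  ⇒  Var(R_m) = 162.2371 / 7 = 23.1767
β = Cov / Var(R_m) = 27.2686 / 23.1767 = 1.1766
E(R) = R_f + β × MRP = 1.1% + 1.1766 × 5.9% = 8.04%

8.04%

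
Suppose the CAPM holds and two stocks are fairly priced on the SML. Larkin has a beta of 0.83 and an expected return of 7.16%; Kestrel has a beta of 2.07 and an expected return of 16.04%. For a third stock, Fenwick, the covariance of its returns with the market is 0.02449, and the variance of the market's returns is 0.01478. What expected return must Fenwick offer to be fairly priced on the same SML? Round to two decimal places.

MRP = (16.04% − 7.16%) / (2.07 − 0.83) = 7.1613%
R_f = 7.16% − 0.83 × 7.1613% = 1.2161%
β_Fenwick = Cov / Var(R_m) = 0.02449 / 0.01478 = 1.6570
E(R_Fenwick) = R_f + β × MRP = 1.2161% + 1.6570 × 7.1613% = 13.08%

13.08%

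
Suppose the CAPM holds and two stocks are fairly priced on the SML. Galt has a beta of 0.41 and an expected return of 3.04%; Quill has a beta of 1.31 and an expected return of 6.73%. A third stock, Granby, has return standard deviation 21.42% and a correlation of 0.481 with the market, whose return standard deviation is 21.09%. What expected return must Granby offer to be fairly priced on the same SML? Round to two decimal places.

MRP = (6.73% − 3.04%) / (1.31 − 0.41) = 4.1000%
R_f = 3.04% − 0.41 × 4.1000% = 1.3590%
β_Granby = ρ·σ_i/σ_m = 0.481 × 21.42 / 21.09 = 0.4885
E(R_Granby) = R_f + β × MRP = 1.3590% + 0.4885 × 4.1000% = 3.36%

3.36%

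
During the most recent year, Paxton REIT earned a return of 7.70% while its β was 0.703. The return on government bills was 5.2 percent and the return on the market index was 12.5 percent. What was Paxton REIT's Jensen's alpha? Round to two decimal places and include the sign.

-2.63%

Market excess return = 12.5% − 5.2% = 7.30%
CAPM benchmark = R_f + β(R_m − R_f) = 5.2% + 0.703 × 7.3% = 10.3319%
α = actual − benchmark = 7.70% − 10.3319% = -2.63%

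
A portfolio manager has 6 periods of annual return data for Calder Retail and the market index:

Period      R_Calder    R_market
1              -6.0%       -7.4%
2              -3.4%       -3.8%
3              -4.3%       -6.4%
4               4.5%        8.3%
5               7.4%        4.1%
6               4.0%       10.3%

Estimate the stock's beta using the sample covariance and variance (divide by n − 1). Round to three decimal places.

0.645

Mean R_i = (-6.0 − 3.4 − 4.3 + 4.5 + 7.4 + 4.0) / 6 = 0.3667%
Mean R_m = (-7.4 − 3.8 − 6.4 + 8.3 + 4.1 + 10.3) / 6 = 0.8500%
Σ(R_i − R̄_i)(R_m − R̄_m) = 191.8600  ⇒  Cov = 191.8600 / 5 = 38.3720
Σ(R_m − R̄_m)² = 297.6150  ⇒  Var(R_m) = 297.6150 / 5 = 59.5230
β = Cov / Var(R_m) = 38.3720 / 59.5230 = 0.6447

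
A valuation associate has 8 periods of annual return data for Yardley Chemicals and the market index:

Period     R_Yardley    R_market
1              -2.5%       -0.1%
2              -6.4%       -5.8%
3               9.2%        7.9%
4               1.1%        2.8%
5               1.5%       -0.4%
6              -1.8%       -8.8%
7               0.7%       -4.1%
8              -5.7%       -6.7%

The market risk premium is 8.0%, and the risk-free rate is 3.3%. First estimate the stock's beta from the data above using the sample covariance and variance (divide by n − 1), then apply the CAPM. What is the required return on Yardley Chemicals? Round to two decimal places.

Mean R_i = (-2.5 − 6.4 + 9.2 + 1.1 + 1.5 − 1.8 + 0.7 − 5.7) / 8 = -0.4875%
Mean R_m = (-0.1 − 5.8 + 7.9 + 2.8 − 0.4 − 8.8 − 4.1 − 6.7) / 8 = -1.9000%
Σ(R_i − R̄_i)(R_m − R̄_m) = 156.2800  ⇒  Cov = 156.2800 / 7 = 22.3257
Σ(R_m − R̄_m)² = 214.3200  ⇒  Var(R_m) = 214.3200 / 7 = 30.6171
β = Cov / Var(R_m) = 22.3257 / 30.6171 = 0.7292
E(R) = R_f + β × MRP = 3.3% + 0.7292 × 8.0% = 9.13%

9.13%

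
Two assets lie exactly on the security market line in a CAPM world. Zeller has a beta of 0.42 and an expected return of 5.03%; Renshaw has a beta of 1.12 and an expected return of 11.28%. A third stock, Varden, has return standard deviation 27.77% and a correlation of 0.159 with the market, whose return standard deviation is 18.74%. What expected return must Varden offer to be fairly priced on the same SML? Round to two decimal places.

3.38%

MRP = (11.28% − 5.03%) / (1.12 − 0.42) = 8.9286%
R_f = 5.03% − 0.42 × 8.9286% = 1.2800%
β_Varden = ρ·σ_i/σ_m = 0.159 × 27.77 / 18.74 = 0.2356
E(R_Varden) = R_f + β × MRP = 1.2800% + 0.2356 × 8.9286% = 3.38%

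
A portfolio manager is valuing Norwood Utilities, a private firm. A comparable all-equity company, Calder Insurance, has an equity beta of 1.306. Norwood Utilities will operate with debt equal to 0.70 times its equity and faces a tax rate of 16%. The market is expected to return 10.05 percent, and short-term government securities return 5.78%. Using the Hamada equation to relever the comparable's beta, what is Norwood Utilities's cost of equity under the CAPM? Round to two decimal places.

14.64%

β_L = β_U × [1 + (1 − t)(D/E)] = 1.306 × [1 + (1 − 0.16) × 0.70]
    = 1.306 × [1 + 0.84 × 0.70] = 1.306 × 1.5880 = 2.0739
MRP = 10.05% − 5.78% = 4.27%
E(R) = R_f + β_L × MRP = 5.78% + 2.0739 × 4.27% = 14.64%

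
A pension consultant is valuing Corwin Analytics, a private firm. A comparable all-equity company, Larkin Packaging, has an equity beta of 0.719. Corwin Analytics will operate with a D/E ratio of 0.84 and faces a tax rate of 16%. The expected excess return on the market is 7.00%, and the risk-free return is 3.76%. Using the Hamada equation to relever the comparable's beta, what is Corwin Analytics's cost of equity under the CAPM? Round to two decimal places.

β_L = β_U × [1 + (1 − t)(D/E)] = 0.719 × [1 + (1 − 0.16) × 0.84]
    = 0.719 × [1 + 0.84 × 0.84] = 0.719 × 1.7056 = 1.2263
E(R) = R_f + β_L × MRP = 3.76% + 1.2263 × 7.00% = 12.34%

12.34%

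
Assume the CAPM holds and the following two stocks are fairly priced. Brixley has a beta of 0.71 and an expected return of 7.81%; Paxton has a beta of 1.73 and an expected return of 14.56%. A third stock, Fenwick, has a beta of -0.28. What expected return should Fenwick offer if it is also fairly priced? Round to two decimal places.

1.26%

MRP (SML slope) = (14.56% − 7.81%) / (1.73 − 0.71) = 6.75% / 1.02 = 6.6176%
R_f (intercept) = 7.81% − 0.71 × 6.6176% = 3.1115%
E(R_Fenwick) = R_f + β × MRP = 3.1115% + -0.28 × 6.6176% = 1.26%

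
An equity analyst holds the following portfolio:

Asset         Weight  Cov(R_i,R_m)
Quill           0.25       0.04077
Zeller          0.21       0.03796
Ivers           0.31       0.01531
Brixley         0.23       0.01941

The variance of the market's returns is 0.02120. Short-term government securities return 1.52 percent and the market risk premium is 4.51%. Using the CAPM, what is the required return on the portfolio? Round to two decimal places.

β_Quill = 0.04077 / 0.02120 = 1.9231
β_Zeller = 0.03796 / 0.02120 = 1.7906
β_Ivers = 0.01531 / 0.02120 = 0.7222
β_Brixley = 0.01941 / 0.02120 = 0.9156
β_P = Σ w_i β_i = 0.25×1.9231 + 0.21×1.7906 + 0.31×0.7222 + 0.23×0.9156 = 1.2913
E(R_P) = R_f + β_P × MRP = 1.52% + 1.2913 × 4.51% = 7.34%

7.34%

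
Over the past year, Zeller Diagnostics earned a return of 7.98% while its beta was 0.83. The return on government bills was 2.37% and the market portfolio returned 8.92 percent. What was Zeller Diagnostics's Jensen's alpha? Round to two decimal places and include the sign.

Market excess return = 8.92% − 2.37% = 6.55%
CAPM benchmark = R_f + β(R_m − R_f) = 2.37% + 0.83 × 6.55% = 7.8065%
α = actual − benchmark = 7.98% − 7.8065% = +0.17%

+0.17%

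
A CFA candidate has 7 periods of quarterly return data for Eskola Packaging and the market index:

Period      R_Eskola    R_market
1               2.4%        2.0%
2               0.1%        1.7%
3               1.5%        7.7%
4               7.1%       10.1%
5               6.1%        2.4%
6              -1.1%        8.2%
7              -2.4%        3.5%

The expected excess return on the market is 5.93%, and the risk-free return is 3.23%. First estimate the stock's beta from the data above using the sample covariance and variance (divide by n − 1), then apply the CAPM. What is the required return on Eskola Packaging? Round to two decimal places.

Mean R_i = (2.4 + 0.1 + 1.5 + 7.1 + 6.1 − 1.1 − 2.4) / 7 = 1.9571%
Mean R_m = (2.0 + 1.7 + 7.7 + 10.1 + 2.4 + 8.2 + 3.5) / 7 = 5.0857%
Σ(R_i − R̄_i)(R_m − R̄_m) = 15.7757  ⇒  Cov = 15.7757 / 6 = 2.6293
Σ(R_m − R̄_m)² = 72.3886  ⇒  Var(R_m) = 72.3886 / 6 = 12.0648
β = Cov / Var(R_m) = 2.6293 / 12.0648 = 0.2179
E(R) = R_f + β × MRP = 3.23% + 0.2179 × 5.93% = 4.52%

4.52%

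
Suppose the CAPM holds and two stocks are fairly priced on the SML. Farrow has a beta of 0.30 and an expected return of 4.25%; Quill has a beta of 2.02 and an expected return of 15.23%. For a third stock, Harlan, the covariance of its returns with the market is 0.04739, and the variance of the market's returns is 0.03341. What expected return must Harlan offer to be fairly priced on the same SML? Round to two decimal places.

11.39%

MRP = (15.23% − 4.25%) / (2.02 − 0.30) = 6.3837%
R_f = 4.25% − 0.30 × 6.3837% = 2.3349%
β_Harlan = Cov / Var(R_m) = 0.04739 / 0.03341 = 1.4184
E(R_Harlan) = R_f + β × MRP = 2.3349% + 1.4184 × 6.3837% = 11.39%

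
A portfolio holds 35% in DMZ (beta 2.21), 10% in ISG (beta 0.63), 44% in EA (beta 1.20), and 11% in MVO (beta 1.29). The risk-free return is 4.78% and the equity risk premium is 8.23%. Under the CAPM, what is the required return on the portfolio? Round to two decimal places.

17.18%

β_P = Σ w_i β_i = 0.35×2.21 + 0.10×0.63 + 0.44×1.20 + 0.11×1.29 = 1.5064
E(R_P) = R_f + β_P × MRP = 4.78% + 1.5064 × 8.23% = 17.18%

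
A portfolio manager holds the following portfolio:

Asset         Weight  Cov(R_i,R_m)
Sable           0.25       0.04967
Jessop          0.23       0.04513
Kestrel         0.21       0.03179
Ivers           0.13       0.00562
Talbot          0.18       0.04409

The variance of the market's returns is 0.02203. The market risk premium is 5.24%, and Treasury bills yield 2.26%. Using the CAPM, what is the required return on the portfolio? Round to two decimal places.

11.33%

β_Sable = 0.04967 / 0.02203 = 2.2547
β_Jessop = 0.04513 / 0.02203 = 2.0486
β_Kestrel = 0.03179 / 0.02203 = 1.4430
β_Ivers = 0.00562 / 0.02203 = 0.2551
β_Talbot = 0.04409 / 0.02203 = 2.0014
β_P = Σ w_i β_i = 0.25×2.2547 + 0.23×2.0486 + 0.21×1.4430 + 0.13×0.2551 + 0.18×2.0014 = 1.7313
E(R_P) = R_f + β_P × MRP = 2.26% + 1.7313 × 5.24% = 11.33%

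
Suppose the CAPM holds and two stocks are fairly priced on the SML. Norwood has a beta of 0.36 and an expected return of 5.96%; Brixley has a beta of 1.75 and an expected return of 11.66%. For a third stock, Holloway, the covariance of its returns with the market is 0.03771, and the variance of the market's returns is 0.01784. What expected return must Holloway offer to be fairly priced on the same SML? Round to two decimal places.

MRP = (11.66% − 5.96%) / (1.75 − 0.36) = 4.1007%
R_f = 5.96% − 0.36 × 4.1007% = 4.4837%
β_Holloway = Cov / Var(R_m) = 0.03771 / 0.01784 = 2.1138
E(R_Holloway) = R_f + β × MRP = 4.4837% + 2.1138 × 4.1007% = 13.15%

13.15%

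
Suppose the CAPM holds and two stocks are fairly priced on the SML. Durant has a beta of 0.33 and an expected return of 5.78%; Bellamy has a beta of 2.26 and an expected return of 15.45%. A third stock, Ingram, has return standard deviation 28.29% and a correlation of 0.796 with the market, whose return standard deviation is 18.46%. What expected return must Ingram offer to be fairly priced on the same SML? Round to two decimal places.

10.24%

MRP = (15.45% − 5.78%) / (2.26 − 0.33) = 5.0104%
R_f = 5.78% − 0.33 × 5.0104% = 4.1266%
β_Ingram = ρ·σ_i/σ_m = 0.796 × 28.29 / 18.46 = 1.2199
E(R_Ingram) = R_f + β × MRP = 4.1266% + 1.2199 × 5.0104% = 10.24%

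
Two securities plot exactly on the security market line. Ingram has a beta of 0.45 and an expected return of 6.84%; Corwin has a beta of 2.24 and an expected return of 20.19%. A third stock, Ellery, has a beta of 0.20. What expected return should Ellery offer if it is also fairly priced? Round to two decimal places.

4.98%

MRP (SML slope) = (20.19% − 6.84%) / (2.24 − 0.45) = 13.35% / 1.79 = 7.4581%
R_f (intercept) = 6.84% − 0.45 × 7.4581% = 3.4839%
E(R_Ellery) = R_f + β × MRP = 3.4839% + 0.20 × 7.4581% = 4.98%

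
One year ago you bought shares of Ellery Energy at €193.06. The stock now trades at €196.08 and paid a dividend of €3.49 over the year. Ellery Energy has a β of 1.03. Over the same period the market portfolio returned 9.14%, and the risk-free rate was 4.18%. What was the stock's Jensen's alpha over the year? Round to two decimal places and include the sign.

Realised HPR = (P1 + D1 − P0) / P0 = (196.08 + 3.49 − 193.06) / 193.06 = 6.51 / 193.06 = 3.3720%
MRP = 9.14% − 4.18% = 4.96%
CAPM required = R_f + β·MRP = 4.18% + 1.03 × 4.96% = 9.2888%
α = realised − required = 3.3720% − 9.2888% = -5.92%

-5.92%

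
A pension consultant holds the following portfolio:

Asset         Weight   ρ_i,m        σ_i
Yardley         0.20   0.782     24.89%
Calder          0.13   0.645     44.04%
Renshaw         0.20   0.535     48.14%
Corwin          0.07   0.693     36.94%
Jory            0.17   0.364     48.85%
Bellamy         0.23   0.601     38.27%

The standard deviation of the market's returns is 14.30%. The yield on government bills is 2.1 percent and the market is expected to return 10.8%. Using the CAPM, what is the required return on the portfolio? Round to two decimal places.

16.00%

β_Yardley = 0.782 × 24.89% / 14.30% = 1.3611
β_Calder = 0.645 × 44.04% / 14.30% = 1.9864
β_Renshaw = 0.535 × 48.14% / 14.30% = 1.8010
β_Corwin = 0.693 × 36.94% / 14.30% = 1.7902
β_Jory = 0.364 × 48.85% / 14.30% = 1.2435
β_Bellamy = 0.601 × 38.27% / 14.30% = 1.6084
β_P = Σ w_i β_i = 0.20×1.3611 + 0.13×1.9864 + 0.20×1.8010 + 0.07×1.7902 + 0.17×1.2435 + 0.23×1.6084 = 1.5973
MRP = 10.8% − 2.1% = 8.70%
E(R_P) = R_f + β_P × MRP = 2.1% + 1.5973 × 8.7% = 16.00%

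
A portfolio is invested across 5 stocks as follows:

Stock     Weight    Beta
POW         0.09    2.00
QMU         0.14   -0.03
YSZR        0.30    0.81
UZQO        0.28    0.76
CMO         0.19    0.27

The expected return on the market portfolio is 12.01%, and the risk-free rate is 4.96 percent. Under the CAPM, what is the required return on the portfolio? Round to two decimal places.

β_P = Σ w_i β_i = 0.09×2.00 + 0.14×-0.03 + 0.30×0.81 + 0.28×0.76 + 0.19×0.27 = 0.6829
MRP = 12.01% − 4.96% = 7.05%
E(R_P) = R_f + β_P × MRP = 4.96% + 0.6829 × 7.05% = 9.77%

9.77%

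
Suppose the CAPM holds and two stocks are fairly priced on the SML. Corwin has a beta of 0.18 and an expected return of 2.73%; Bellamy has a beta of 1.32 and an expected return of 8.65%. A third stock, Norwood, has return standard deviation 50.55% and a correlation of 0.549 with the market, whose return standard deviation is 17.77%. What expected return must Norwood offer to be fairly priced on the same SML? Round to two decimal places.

MRP = (8.65% − 2.73%) / (1.32 − 0.18) = 5.1930%
R_f = 2.73% − 0.18 × 5.1930% = 1.7953%
β_Norwood = ρ·σ_i/σ_m = 0.549 × 50.55 / 17.77 = 1.5617
E(R_Norwood) = R_f + β × MRP = 1.7953% + 1.5617 × 5.1930% = 9.91%

9.91%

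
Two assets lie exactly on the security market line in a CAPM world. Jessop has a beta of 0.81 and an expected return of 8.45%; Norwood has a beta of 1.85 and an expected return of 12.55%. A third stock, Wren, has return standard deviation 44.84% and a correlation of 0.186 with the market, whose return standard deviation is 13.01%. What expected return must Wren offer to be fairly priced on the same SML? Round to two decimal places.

MRP = (12.55% − 8.45%) / (1.85 − 0.81) = 3.9423%
R_f = 8.45% − 0.81 × 3.9423% = 5.2567%
β_Wren = ρ·σ_i/σ_m = 0.186 × 44.84 / 13.01 = 0.6411
E(R_Wren) = R_f + β × MRP = 5.2567% + 0.6411 × 3.9423% = 7.78%

7.78%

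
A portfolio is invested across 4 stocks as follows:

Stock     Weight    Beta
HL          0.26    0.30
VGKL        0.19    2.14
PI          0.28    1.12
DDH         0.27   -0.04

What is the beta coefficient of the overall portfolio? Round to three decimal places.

0.787

β_P = Σ w_i β_i = 0.26×0.30 + 0.19×2.14 + 0.28×1.12 + 0.27×-0.04 = 0.7874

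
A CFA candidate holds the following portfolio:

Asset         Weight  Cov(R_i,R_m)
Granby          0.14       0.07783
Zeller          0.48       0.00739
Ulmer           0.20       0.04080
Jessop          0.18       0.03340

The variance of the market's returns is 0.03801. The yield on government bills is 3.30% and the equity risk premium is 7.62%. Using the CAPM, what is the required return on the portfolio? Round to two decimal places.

β_Granby = 0.07783 / 0.03801 = 2.0476
β_Zeller = 0.00739 / 0.03801 = 0.1944
β_Ulmer = 0.04080 / 0.03801 = 1.0734
β_Jessop = 0.03340 / 0.03801 = 0.8787
β_P = Σ w_i β_i = 0.14×2.0476 + 0.48×0.1944 + 0.20×1.0734 + 0.18×0.8787 = 0.7528
E(R_P) = R_f + β_P × MRP = 3.30% + 0.7528 × 7.62% = 9.04%

9.04%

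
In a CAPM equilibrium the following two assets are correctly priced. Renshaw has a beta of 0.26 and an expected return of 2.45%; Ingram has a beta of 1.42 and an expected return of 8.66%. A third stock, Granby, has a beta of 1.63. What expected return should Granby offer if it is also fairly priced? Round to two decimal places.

MRP (SML slope) = (8.66% − 2.45%) / (1.42 − 0.26) = 6.21% / 1.16 = 5.3534%
R_f (intercept) = 2.45% − 0.26 × 5.3534% = 1.0581%
E(R_Granby) = R_f + β × MRP = 1.0581% + 1.63 × 5.3534% = 9.78%

9.78%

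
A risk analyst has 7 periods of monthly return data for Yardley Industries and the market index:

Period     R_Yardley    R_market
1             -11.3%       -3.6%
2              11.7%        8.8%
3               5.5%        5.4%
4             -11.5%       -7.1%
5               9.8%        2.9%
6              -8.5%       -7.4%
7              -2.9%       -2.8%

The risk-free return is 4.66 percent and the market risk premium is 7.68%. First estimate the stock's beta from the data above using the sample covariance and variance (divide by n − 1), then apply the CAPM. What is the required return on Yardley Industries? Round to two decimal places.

15.93%

Mean R_i = (-11.3 + 11.7 + 5.5 − 11.5 + 9.8 − 8.5 − 2.9) / 7 = -1.0286%
Mean R_m = (-3.6 + 8.8 + 5.4 − 7.1 + 2.9 − 7.4 − 2.8) / 7 = -0.5429%
Σ(R_i − R̄_i)(R_m − R̄_m) = 350.5214  ⇒  Cov = 350.5214 / 6 = 58.4202
Σ(R_m − R̄_m)² = 238.9171  ⇒  Var(R_m) = 238.9171 / 6 = 39.8195
β = Cov / Var(R_m) = 58.4202 / 39.8195 = 1.4671
E(R) = R_f + β × MRP = 4.66% + 1.4671 × 7.68% = 15.93%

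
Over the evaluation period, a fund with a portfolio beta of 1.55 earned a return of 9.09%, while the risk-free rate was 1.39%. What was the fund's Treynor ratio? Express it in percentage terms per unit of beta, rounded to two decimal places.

Treynor = (R_P − R_f) / β_P = (9.09% − 1.39%) / 1.5500 = 7.70% / 1.5500 = 4.97%

4.97%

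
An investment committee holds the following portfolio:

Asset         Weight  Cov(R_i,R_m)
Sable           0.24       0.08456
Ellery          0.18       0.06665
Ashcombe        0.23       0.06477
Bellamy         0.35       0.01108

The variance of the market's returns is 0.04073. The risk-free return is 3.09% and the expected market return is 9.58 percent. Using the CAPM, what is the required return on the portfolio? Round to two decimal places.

11.23%

β_Sable = 0.08456 / 0.04073 = 2.0761
β_Ellery = 0.06665 / 0.04073 = 1.6364
β_Ashcombe = 0.06477 / 0.04073 = 1.5902
β_Bellamy = 0.01108 / 0.04073 = 0.2720
β_P = Σ w_i β_i = 0.24×2.0761 + 0.18×1.6364 + 0.23×1.5902 + 0.35×0.2720 = 1.2538
MRP = 9.58% − 3.09% = 6.49%
E(R_P) = R_f + β_P × MRP = 3.09% + 1.2538 × 6.49% = 11.23%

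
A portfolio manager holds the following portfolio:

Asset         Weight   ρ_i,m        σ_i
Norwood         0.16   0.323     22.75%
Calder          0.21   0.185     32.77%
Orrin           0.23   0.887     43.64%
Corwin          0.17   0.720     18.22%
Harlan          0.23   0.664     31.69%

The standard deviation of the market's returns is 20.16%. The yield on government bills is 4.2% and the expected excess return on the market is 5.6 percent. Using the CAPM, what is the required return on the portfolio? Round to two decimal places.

β_Norwood = 0.323 × 22.75% / 20.16% = 0.3645
β_Calder = 0.185 × 32.77% / 20.16% = 0.3007
β_Orrin = 0.887 × 43.64% / 20.16% = 1.9201
β_Corwin = 0.720 × 18.22% / 20.16% = 0.6507
β_Harlan = 0.664 × 31.69% / 20.16% = 1.0438
β_P = Σ w_i β_i = 0.16×0.3645 + 0.21×0.3007 + 0.23×1.9201 + 0.17×0.6507 + 0.23×1.0438 = 0.9138
E(R_P) = R_f + β_P × MRP = 4.2% + 0.9138 × 5.6% = 9.32%

9.32%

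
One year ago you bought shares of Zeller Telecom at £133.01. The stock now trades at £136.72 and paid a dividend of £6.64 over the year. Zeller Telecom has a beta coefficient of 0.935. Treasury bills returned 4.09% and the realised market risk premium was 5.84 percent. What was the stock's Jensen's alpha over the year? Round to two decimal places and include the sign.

-1.77%

Realised HPR = (P1 + D1 − P0) / P0 = (136.72 + 6.64 − 133.01) / 133.01 = 10.35 / 133.01 = 7.7814%
CAPM required = R_f + β·MRP = 4.09% + 0.935 × 5.84% = 9.55040%
α = realised − required = 7.7814% − 9.55040% = -1.77%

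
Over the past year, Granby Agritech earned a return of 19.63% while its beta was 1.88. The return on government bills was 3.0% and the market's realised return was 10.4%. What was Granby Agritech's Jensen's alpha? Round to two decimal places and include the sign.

Market excess return = 10.4% − 3.0% = 7.40%
CAPM benchmark = R_f + β(R_m − R_f) = 3.0% + 1.88 × 7.4% = 16.9120%
α = actual − benchmark = 19.63% − 16.9120% = +2.72%

+2.72%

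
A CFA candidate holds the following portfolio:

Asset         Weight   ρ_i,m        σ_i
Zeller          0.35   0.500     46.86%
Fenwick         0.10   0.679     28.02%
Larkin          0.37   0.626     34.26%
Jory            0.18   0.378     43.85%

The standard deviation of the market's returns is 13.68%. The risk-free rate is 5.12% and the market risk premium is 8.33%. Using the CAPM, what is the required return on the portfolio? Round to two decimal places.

17.92%

β_Zeller = 0.500 × 46.86% / 13.68% = 1.7127
β_Fenwick = 0.679 × 28.02% / 13.68% = 1.3908
β_Larkin = 0.626 × 34.26% / 13.68% = 1.5677
β_Jory = 0.378 × 43.85% / 13.68% = 1.2116
β_P = Σ w_i β_i = 0.35×1.7127 + 0.10×1.3908 + 0.37×1.5677 + 0.18×1.2116 = 1.5367
E(R_P) = R_f + β_P × MRP = 5.12% + 1.5367 × 8.33% = 17.92%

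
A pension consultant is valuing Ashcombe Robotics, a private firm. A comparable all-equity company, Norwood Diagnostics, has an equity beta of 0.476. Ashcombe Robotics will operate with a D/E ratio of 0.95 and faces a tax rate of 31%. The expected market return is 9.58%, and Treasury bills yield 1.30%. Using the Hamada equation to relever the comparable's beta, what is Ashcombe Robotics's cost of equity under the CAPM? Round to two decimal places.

β_L = β_U × [1 + (1 − t)(D/E)] = 0.476 × [1 + (1 − 0.31) × 0.95]
    = 0.476 × [1 + 0.69 × 0.95] = 0.476 × 1.6555 = 0.7880
MRP = 9.58% − 1.30% = 8.28%
E(R) = R_f + β_L × MRP = 1.30% + 0.7880 × 8.28% = 7.82%

7.82%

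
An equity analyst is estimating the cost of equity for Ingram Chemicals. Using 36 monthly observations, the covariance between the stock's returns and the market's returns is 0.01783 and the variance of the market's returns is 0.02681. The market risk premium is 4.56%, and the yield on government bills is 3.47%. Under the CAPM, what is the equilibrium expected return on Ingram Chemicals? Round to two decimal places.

6.50%

β = Cov(R_i, R_m) / Var(R_m) = 0.01783 / 0.02681 = 0.6651
E(R) = R_f + β × MRP = 3.47% + 0.6651 × 4.56% = 6.50%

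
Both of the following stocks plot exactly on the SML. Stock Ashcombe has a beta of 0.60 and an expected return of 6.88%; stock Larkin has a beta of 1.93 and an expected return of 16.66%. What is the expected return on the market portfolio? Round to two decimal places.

9.82%

Both satisfy E(R) = R_f + β·MRP, so the slope of the SML is
MRP = (16.66% − 6.88%) / (1.93 − 0.60) = 9.78% / 1.33 = 7.3534%
R_f = E(R_Ashcombe) − β_Ashcombe·MRP = 6.88% − 0.60 × 7.3534% = 2.4680%
E(R_m) = R_f + MRP = 2.4680% + 7.3534% = 9.82%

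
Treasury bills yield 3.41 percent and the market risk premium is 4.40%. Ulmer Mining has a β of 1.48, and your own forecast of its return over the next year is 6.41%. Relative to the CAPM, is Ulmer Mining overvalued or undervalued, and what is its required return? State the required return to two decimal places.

Overvalued; required return 9.92%

Required return = R_f + β·MRP = 3.41% + 1.48 × 4.40% = 9.92%
Forecast 6.41% < required 9.92% → the stock plots below the SML → overvalued.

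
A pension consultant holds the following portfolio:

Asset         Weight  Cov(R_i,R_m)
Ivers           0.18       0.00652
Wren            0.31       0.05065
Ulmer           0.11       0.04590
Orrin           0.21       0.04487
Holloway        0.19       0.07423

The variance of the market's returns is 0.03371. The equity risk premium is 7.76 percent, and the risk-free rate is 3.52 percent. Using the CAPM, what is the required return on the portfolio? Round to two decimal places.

13.98%

β_Ivers = 0.00652 / 0.03371 = 0.1934
β_Wren = 0.05065 / 0.03371 = 1.5025
β_Ulmer = 0.04590 / 0.03371 = 1.3616
β_Orrin = 0.04487 / 0.03371 = 1.3311
β_Holloway = 0.07423 / 0.03371 = 2.2020
β_P = Σ w_i β_i = 0.18×0.1934 + 0.31×1.5025 + 0.11×1.3616 + 0.21×1.3311 + 0.19×2.2020 = 1.3483
E(R_P) = R_f + β_P × MRP = 3.52% + 1.3483 × 7.76% = 13.98%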